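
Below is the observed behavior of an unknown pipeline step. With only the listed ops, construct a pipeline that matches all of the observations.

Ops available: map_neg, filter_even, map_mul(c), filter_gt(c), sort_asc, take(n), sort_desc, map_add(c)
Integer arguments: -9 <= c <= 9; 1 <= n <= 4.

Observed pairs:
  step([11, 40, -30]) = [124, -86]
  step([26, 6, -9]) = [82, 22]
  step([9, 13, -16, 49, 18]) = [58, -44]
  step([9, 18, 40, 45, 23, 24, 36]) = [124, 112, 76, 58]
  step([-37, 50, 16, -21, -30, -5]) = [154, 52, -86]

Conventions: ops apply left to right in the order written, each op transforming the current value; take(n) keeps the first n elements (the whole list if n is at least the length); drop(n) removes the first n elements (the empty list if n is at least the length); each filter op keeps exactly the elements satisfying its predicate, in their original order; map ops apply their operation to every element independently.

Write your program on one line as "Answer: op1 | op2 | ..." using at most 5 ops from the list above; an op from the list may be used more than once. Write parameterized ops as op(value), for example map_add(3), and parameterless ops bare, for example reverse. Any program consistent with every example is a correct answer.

map_mul(-3) | map_add(-4) | sort_asc | filter_even | map_neg

Check, running the answer program on each example:
  [11, 40, -30] -> [-33, -120, 90] -> [-37, -124, 86] -> [-124, -37, 86] -> [-124, 86] -> [124, -86]
  [26, 6, -9] -> [-78, -18, 27] -> [-82, -22, 23] -> [-82, -22, 23] -> [-82, -22] -> [82, 22]
  [9, 13, -16, 49, 18] -> [-27, -39, 48, -147, -54] -> [-31, -43, 44, -151, -58] -> [-151, -58, -43, -31, 44] -> [-58, 44] -> [58, -44]
  [9, 18, 40, 45, 23, 24, 36] -> [-27, -54, -120, -135, -69, -72, -108] -> [-31, -58, -124, -139, -73, -76, -112] -> [-139, -124, -112, -76, -73, -58, -31] -> [-124, -112, -76, -58] -> [124, 112, 76, 58]
  [-37, 50, 16, -21, -30, -5] -> [111, -150, -48, 63, 90, 15] -> [107, -154, -52, 59, 86, 11] -> [-154, -52, 11, 59, 86, 107] -> [-154, -52, 86] -> [154, 52, -86]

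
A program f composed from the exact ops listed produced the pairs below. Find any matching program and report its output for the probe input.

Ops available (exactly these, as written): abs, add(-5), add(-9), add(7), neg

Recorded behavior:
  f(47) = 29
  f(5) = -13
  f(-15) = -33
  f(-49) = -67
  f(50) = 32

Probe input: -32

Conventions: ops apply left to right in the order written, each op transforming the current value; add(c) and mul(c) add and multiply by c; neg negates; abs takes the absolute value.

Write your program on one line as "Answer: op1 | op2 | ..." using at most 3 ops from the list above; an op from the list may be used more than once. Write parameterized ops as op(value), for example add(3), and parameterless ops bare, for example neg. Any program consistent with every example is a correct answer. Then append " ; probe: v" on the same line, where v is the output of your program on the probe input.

add(-9) | add(-9) ; probe: -50

Check, running the answer program on each example:
  47 -> 38 -> 29
  5 -> -4 -> -13
  -15 -> -24 -> -33
  -49 -> -58 -> -67
  50 -> 41 -> 32
  probe: -32 -> -41 -> -50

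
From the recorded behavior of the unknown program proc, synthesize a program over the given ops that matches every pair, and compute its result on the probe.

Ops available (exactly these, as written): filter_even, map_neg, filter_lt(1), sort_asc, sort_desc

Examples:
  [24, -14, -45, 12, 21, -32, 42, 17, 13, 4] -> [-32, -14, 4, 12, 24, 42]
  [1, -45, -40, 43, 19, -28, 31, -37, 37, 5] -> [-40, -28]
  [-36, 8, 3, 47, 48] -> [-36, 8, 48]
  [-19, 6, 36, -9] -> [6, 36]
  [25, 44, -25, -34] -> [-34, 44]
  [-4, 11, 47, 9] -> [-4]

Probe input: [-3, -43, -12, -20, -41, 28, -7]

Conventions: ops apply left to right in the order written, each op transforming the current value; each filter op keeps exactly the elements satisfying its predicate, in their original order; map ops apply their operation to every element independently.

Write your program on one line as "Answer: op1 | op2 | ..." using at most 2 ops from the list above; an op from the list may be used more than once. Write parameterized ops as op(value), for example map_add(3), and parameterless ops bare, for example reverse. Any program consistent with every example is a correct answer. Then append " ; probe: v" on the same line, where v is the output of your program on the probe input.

filter_even | sort_asc ; probe: [-20, -12, 28]

Check, running the answer program on each example:
  [24, -14, -45, 12, 21, -32, 42, 17, 13, 4] -> [24, -14, 12, -32, 42, 4] -> [-32, -14, 4, 12, 24, 42]
  [1, -45, -40, 43, 19, -28, 31, -37, 37, 5] -> [-40, -28] -> [-40, -28]
  [-36, 8, 3, 47, 48] -> [-36, 8, 48] -> [-36, 8, 48]
  [-19, 6, 36, -9] -> [6, 36] -> [6, 36]
  [25, 44, -25, -34] -> [44, -34] -> [-34, 44]
  [-4, 11, 47, 9] -> [-4] -> [-4]
  probe: [-3, -43, -12, -20, -41, 28, -7] -> [-12, -20, 28] -> [-20, -12, 28]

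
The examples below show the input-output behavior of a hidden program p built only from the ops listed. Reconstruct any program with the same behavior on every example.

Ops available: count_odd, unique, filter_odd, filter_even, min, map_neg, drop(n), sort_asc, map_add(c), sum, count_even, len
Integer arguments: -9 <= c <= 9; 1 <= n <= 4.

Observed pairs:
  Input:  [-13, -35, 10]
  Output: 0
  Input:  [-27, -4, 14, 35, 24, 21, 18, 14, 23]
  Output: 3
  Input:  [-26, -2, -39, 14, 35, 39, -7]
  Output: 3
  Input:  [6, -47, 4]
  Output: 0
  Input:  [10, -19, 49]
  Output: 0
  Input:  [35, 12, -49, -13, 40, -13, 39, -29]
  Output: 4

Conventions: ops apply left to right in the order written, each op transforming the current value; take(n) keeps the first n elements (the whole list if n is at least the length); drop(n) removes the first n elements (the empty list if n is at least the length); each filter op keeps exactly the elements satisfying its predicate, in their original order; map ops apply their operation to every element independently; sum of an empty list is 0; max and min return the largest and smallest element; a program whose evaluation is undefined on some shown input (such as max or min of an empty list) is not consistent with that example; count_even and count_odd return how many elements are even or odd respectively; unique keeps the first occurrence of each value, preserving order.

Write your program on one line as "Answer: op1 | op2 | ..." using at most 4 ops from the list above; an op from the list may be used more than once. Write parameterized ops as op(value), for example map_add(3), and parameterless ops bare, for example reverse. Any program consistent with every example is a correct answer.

map_add(7) | drop(3) | count_even

Check, running the answer program on each example:
  [-13, -35, 10] -> [-6, -28, 17] -> [] -> 0
  [-27, -4, 14, 35, 24, 21, 18, 14, 23] -> [-20, 3, 21, 42, 31, 28, 25, 21, 30] -> [42, 31, 28, 25, 21, 30] -> 3
  [-26, -2, -39, 14, 35, 39, -7] -> [-19, 5, -32, 21, 42, 46, 0] -> [21, 42, 46, 0] -> 3
  [6, -47, 4] -> [13, -40, 11] -> [] -> 0
  [10, -19, 49] -> [17, -12, 56] -> [] -> 0
  [35, 12, -49, -13, 40, -13, 39, -29] -> [42, 19, -42, -6, 47, -6, 46, -22] -> [-6, 47, -6, 46, -22] -> 4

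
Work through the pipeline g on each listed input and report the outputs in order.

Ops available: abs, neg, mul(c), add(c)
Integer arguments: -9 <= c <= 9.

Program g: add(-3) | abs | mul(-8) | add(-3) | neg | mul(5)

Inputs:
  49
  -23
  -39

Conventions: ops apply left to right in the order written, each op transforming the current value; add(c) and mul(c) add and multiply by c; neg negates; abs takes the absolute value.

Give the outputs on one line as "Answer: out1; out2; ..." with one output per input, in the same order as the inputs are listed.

1855; 1055; 1695

Execution, op by op:
  49 -> 46 -> 46 -> -368 -> -371 -> 371 -> 1855
  -23 -> -26 -> 26 -> -208 -> -211 -> 211 -> 1055
  -39 -> -42 -> 42 -> -336 -> -339 -> 339 -> 1695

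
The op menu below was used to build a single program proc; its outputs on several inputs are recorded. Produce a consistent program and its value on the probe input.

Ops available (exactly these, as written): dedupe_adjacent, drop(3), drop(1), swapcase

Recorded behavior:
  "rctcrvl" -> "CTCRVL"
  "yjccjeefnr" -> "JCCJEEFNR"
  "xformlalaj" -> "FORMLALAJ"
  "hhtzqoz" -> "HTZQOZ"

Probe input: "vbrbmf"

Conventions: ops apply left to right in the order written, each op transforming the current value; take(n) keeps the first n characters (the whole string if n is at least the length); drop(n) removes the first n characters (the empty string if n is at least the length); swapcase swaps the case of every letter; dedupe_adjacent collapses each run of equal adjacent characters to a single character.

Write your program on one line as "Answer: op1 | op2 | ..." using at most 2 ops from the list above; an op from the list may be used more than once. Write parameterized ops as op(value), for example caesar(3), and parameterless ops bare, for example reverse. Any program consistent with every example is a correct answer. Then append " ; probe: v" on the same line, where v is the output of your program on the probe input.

drop(1) | swapcase ; probe: "BRBMF"

Check, running the answer program on each example:
  "rctcrvl" -> "ctcrvl" -> "CTCRVL"
  "yjccjeefnr" -> "jccjeefnr" -> "JCCJEEFNR"
  "xformlalaj" -> "formlalaj" -> "FORMLALAJ"
  "hhtzqoz" -> "htzqoz" -> "HTZQOZ"
  probe: "vbrbmf" -> "brbmf" -> "BRBMF"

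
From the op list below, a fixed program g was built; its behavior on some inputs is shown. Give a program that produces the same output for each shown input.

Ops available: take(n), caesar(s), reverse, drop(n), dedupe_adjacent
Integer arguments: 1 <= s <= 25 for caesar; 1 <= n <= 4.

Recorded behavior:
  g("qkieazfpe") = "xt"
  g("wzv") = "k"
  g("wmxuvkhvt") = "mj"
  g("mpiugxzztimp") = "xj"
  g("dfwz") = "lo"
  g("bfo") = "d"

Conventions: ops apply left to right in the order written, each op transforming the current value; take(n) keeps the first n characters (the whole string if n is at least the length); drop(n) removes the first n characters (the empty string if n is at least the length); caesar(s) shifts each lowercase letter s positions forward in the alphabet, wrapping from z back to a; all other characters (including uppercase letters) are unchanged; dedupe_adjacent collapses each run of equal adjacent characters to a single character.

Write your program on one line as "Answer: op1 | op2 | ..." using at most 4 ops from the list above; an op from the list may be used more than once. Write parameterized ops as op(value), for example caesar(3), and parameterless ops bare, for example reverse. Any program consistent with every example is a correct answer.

caesar(19) | take(4) | drop(2) | caesar(22)

Check, running the answer program on each example:
  "qkieazfpe" -> "jdbxtsyix" -> "jdbx" -> "bx" -> "xt"
  "wzv" -> "pso" -> "pso" -> "o" -> "k"
  "wmxuvkhvt" -> "pfqnodaom" -> "pfqn" -> "qn" -> "mj"
  "mpiugxzztimp" -> "fibnzqssmbfi" -> "fibn" -> "bn" -> "xj"
  "dfwz" -> "wyps" -> "wyps" -> "ps" -> "lo"
  "bfo" -> "uyh" -> "uyh" -> "h" -> "d"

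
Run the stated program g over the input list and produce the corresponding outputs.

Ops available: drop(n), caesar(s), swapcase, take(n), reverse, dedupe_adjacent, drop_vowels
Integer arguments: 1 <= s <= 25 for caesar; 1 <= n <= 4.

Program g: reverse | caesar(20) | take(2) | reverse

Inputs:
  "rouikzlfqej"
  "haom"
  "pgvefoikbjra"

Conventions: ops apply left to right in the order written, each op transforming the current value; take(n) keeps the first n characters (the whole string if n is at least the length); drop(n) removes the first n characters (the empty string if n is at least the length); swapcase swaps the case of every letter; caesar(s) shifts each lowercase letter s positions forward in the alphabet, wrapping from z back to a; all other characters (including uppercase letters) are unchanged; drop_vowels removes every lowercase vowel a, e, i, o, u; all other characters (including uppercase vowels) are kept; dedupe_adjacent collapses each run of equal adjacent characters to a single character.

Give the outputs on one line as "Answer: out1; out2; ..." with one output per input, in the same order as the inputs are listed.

Execution, op by op:
  "rouikzlfqej" -> "jeqflzkiuor" -> "dykzftecoil" -> "dy" -> "yd"
  "haom" -> "moah" -> "giub" -> "gi" -> "ig"
  "pgvefoikbjra" -> "arjbkiofevgp" -> "uldvecizypaj" -> "ul" -> "lu"

"yd"; "ig"; "lu"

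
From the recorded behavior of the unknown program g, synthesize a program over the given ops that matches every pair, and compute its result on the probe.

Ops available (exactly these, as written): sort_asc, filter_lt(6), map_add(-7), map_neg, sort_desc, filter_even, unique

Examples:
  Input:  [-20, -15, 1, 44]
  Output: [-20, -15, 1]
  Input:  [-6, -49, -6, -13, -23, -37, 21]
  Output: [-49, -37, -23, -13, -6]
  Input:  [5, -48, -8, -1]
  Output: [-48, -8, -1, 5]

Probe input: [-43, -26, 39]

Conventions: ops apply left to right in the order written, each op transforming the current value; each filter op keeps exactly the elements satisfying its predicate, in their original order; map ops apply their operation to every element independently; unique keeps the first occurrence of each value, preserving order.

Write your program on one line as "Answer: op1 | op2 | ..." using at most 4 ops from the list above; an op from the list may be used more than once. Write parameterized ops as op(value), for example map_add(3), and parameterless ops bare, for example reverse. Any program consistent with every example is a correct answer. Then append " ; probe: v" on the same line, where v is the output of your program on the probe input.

unique | sort_asc | filter_lt(6) ; probe: [-43, -26]

Check, running the answer program on each example:
  [-20, -15, 1, 44] -> [-20, -15, 1, 44] -> [-20, -15, 1, 44] -> [-20, -15, 1]
  [-6, -49, -6, -13, -23, -37, 21] -> [-6, -49, -13, -23, -37, 21] -> [-49, -37, -23, -13, -6, 21] -> [-49, -37, -23, -13, -6]
  [5, -48, -8, -1] -> [5, -48, -8, -1] -> [-48, -8, -1, 5] -> [-48, -8, -1, 5]
  probe: [-43, -26, 39] -> [-43, -26, 39] -> [-43, -26, 39] -> [-43, -26]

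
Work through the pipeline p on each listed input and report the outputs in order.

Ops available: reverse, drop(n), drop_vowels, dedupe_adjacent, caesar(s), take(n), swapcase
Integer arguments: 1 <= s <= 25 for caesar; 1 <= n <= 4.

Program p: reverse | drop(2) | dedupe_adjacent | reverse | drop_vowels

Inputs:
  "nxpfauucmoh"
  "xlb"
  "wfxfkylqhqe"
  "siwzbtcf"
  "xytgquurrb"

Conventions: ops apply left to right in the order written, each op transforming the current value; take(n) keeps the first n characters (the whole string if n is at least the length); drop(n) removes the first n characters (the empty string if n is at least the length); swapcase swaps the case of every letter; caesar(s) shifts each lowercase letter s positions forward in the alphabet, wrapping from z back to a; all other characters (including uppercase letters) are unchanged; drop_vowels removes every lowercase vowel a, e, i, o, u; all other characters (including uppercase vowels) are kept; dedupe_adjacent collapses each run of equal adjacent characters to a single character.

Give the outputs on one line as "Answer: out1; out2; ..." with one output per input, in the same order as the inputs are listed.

Execution, op by op:
  "nxpfauucmoh" -> "homcuuafpxn" -> "mcuuafpxn" -> "mcuafpxn" -> "nxpfaucm" -> "nxpfcm"
  "xlb" -> "blx" -> "x" -> "x" -> "x" -> "x"
  "wfxfkylqhqe" -> "eqhqlykfxfw" -> "hqlykfxfw" -> "hqlykfxfw" -> "wfxfkylqh" -> "wfxfkylqh"
  "siwzbtcf" -> "fctbzwis" -> "tbzwis" -> "tbzwis" -> "siwzbt" -> "swzbt"
  "xytgquurrb" -> "brruuqgtyx" -> "ruuqgtyx" -> "ruqgtyx" -> "xytgqur" -> "xytgqr"

"nxpfcm"; "x"; "wfxfkylqh"; "swzbt"; "xytgqr"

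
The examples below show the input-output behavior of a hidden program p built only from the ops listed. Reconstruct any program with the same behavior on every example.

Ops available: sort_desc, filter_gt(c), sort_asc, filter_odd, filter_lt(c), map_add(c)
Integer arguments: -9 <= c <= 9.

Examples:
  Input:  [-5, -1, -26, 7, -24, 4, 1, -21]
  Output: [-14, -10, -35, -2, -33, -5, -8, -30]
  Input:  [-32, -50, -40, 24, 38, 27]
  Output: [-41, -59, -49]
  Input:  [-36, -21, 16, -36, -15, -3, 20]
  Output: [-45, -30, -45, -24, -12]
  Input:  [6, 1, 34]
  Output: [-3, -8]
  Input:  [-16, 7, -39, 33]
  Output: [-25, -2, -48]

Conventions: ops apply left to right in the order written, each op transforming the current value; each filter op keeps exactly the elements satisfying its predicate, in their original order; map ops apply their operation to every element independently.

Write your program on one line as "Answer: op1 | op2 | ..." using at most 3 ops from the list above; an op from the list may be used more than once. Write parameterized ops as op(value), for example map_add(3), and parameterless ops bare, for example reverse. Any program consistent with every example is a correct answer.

map_add(-5) | map_add(-4) | filter_lt(3)

Check, running the answer program on each example:
  [-5, -1, -26, 7, -24, 4, 1, -21] -> [-10, -6, -31, 2, -29, -1, -4, -26] -> [-14, -10, -35, -2, -33, -5, -8, -30] -> [-14, -10, -35, -2, -33, -5, -8, -30]
  [-32, -50, -40, 24, 38, 27] -> [-37, -55, -45, 19, 33, 22] -> [-41, -59, -49, 15, 29, 18] -> [-41, -59, -49]
  [-36, -21, 16, -36, -15, -3, 20] -> [-41, -26, 11, -41, -20, -8, 15] -> [-45, -30, 7, -45, -24, -12, 11] -> [-45, -30, -45, -24, -12]
  [6, 1, 34] -> [1, -4, 29] -> [-3, -8, 25] -> [-3, -8]
  [-16, 7, -39, 33] -> [-21, 2, -44, 28] -> [-25, -2, -48, 24] -> [-25, -2, -48]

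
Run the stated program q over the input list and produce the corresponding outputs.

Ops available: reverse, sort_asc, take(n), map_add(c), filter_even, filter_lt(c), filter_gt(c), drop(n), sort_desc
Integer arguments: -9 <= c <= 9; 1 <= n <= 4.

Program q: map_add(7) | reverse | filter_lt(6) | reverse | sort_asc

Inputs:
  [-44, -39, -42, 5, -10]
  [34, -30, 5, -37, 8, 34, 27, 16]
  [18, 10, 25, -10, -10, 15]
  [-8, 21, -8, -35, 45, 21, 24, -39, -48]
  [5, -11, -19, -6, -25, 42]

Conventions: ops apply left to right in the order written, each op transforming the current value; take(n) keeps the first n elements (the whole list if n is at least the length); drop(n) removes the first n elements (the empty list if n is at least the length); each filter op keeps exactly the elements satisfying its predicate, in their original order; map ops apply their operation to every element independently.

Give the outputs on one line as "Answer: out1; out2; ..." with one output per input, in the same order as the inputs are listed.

Execution, op by op:
  [-44, -39, -42, 5, -10] -> [-37, -32, -35, 12, -3] -> [-3, 12, -35, -32, -37] -> [-3, -35, -32, -37] -> [-37, -32, -35, -3] -> [-37, -35, -32, -3]
  [34, -30, 5, -37, 8, 34, 27, 16] -> [41, -23, 12, -30, 15, 41, 34, 23] -> [23, 34, 41, 15, -30, 12, -23, 41] -> [-30, -23] -> [-23, -30] -> [-30, -23]
  [18, 10, 25, -10, -10, 15] -> [25, 17, 32, -3, -3, 22] -> [22, -3, -3, 32, 17, 25] -> [-3, -3] -> [-3, -3] -> [-3, -3]
  [-8, 21, -8, -35, 45, 21, 24, -39, -48] -> [-1, 28, -1, -28, 52, 28, 31, -32, -41] -> [-41, -32, 31, 28, 52, -28, -1, 28, -1] -> [-41, -32, -28, -1, -1] -> [-1, -1, -28, -32, -41] -> [-41, -32, -28, -1, -1]
  [5, -11, -19, -6, -25, 42] -> [12, -4, -12, 1, -18, 49] -> [49, -18, 1, -12, -4, 12] -> [-18, 1, -12, -4] -> [-4, -12, 1, -18] -> [-18, -12, -4, 1]

[-37, -35, -32, -3]; [-30, -23]; [-3, -3]; [-41, -32, -28, -1, -1]; [-18, -12, -4, 1]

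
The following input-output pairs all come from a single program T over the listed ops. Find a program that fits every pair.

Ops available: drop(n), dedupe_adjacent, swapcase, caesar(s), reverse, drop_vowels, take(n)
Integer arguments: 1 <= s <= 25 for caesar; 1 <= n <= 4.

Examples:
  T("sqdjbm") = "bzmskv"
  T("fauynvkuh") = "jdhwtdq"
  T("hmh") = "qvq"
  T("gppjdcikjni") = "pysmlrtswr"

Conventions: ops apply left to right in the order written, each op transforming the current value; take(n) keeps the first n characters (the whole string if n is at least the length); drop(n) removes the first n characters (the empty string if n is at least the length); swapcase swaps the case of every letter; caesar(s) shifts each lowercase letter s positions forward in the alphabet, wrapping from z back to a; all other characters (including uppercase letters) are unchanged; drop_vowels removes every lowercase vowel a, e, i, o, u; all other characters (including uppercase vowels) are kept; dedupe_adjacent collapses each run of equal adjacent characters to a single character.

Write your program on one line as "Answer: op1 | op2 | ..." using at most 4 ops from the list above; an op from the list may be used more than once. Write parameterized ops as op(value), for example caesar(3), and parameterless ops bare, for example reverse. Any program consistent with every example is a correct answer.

caesar(4) | caesar(5) | drop_vowels | dedupe_adjacent

Check, running the answer program on each example:
  "sqdjbm" -> "wuhnfq" -> "bzmskv" -> "bzmskv" -> "bzmskv"
  "fauynvkuh" -> "jeycrzoyl" -> "ojdhwetdq" -> "jdhwtdq" -> "jdhwtdq"
  "hmh" -> "lql" -> "qvq" -> "qvq" -> "qvq"
  "gppjdcikjni" -> "kttnhgmonrm" -> "pyysmlrtswr" -> "pyysmlrtswr" -> "pysmlrtswr"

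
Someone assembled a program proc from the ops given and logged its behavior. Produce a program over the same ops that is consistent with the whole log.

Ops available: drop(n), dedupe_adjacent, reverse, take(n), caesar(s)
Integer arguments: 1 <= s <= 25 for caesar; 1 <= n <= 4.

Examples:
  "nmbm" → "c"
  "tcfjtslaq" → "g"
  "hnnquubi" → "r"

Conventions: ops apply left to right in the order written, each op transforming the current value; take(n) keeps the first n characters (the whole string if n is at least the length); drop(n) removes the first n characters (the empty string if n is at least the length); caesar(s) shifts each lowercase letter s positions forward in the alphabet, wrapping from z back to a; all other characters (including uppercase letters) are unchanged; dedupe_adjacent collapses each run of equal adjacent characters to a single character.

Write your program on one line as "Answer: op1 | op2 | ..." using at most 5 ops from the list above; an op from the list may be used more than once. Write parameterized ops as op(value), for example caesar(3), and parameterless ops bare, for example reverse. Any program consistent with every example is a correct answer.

dedupe_adjacent | take(3) | caesar(1) | drop(2)

Check, running the answer program on each example:
  "nmbm" -> "nmbm" -> "nmb" -> "onc" -> "c"
  "tcfjtslaq" -> "tcfjtslaq" -> "tcf" -> "udg" -> "g"
  "hnnquubi" -> "hnqubi" -> "hnq" -> "ior" -> "r"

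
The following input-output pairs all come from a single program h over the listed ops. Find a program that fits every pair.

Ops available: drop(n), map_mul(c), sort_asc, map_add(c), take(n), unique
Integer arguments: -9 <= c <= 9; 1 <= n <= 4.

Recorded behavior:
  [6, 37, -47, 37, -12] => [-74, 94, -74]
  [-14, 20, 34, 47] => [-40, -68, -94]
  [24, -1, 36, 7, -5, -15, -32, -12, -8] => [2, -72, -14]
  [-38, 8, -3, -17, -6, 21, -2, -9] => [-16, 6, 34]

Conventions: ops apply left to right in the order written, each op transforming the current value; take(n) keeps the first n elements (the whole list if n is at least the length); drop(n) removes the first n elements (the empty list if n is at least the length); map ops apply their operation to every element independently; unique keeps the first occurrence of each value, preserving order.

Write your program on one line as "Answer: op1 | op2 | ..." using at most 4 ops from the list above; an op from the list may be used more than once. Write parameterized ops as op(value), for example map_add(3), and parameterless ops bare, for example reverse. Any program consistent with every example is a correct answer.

map_mul(-2) | drop(1) | take(3)

Check, running the answer program on each example:
  [6, 37, -47, 37, -12] -> [-12, -74, 94, -74, 24] -> [-74, 94, -74, 24] -> [-74, 94, -74]
  [-14, 20, 34, 47] -> [28, -40, -68, -94] -> [-40, -68, -94] -> [-40, -68, -94]
  [24, -1, 36, 7, -5, -15, -32, -12, -8] -> [-48, 2, -72, -14, 10, 30, 64, 24, 16] -> [2, -72, -14, 10, 30, 64, 24, 16] -> [2, -72, -14]
  [-38, 8, -3, -17, -6, 21, -2, -9] -> [76, -16, 6, 34, 12, -42, 4, 18] -> [-16, 6, 34, 12, -42, 4, 18] -> [-16, 6, 34]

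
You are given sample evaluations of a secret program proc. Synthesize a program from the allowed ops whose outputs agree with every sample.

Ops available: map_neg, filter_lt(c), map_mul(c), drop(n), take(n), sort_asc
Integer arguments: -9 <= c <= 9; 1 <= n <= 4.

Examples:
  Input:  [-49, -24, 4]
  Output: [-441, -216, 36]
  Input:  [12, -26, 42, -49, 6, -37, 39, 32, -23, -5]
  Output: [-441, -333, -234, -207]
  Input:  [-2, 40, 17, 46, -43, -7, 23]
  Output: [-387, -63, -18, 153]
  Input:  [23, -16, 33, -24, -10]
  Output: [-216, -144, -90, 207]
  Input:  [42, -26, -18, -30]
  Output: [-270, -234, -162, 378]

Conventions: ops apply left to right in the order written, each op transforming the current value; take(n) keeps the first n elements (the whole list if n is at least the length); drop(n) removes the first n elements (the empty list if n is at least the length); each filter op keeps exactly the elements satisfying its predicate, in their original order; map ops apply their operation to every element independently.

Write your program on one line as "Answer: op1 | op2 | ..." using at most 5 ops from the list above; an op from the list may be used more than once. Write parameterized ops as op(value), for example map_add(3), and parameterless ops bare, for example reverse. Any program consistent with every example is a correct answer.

sort_asc | take(4) | map_mul(-9) | map_neg

Check, running the answer program on each example:
  [-49, -24, 4] -> [-49, -24, 4] -> [-49, -24, 4] -> [441, 216, -36] -> [-441, -216, 36]
  [12, -26, 42, -49, 6, -37, 39, 32, -23, -5] -> [-49, -37, -26, -23, -5, 6, 12, 32, 39, 42] -> [-49, -37, -26, -23] -> [441, 333, 234, 207] -> [-441, -333, -234, -207]
  [-2, 40, 17, 46, -43, -7, 23] -> [-43, -7, -2, 17, 23, 40, 46] -> [-43, -7, -2, 17] -> [387, 63, 18, -153] -> [-387, -63, -18, 153]
  [23, -16, 33, -24, -10] -> [-24, -16, -10, 23, 33] -> [-24, -16, -10, 23] -> [216, 144, 90, -207] -> [-216, -144, -90, 207]
  [42, -26, -18, -30] -> [-30, -26, -18, 42] -> [-30, -26, -18, 42] -> [270, 234, 162, -378] -> [-270, -234, -162, 378]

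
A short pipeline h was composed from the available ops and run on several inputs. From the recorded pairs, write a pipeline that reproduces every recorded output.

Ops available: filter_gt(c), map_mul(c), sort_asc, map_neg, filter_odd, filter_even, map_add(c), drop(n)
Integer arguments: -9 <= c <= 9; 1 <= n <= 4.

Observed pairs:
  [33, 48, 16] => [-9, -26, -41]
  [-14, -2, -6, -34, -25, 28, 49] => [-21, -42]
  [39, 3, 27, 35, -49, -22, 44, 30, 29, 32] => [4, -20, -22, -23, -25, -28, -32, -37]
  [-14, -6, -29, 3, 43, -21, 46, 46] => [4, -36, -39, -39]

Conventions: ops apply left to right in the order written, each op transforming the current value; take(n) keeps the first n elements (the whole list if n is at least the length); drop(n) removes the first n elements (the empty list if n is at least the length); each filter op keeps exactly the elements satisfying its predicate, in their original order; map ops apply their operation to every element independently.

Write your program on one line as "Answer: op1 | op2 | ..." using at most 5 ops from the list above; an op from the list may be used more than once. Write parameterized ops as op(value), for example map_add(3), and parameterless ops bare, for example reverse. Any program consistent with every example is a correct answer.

map_add(-7) | filter_gt(-5) | sort_asc | map_neg

Check, running the answer program on each example:
  [33, 48, 16] -> [26, 41, 9] -> [26, 41, 9] -> [9, 26, 41] -> [-9, -26, -41]
  [-14, -2, -6, -34, -25, 28, 49] -> [-21, -9, -13, -41, -32, 21, 42] -> [21, 42] -> [21, 42] -> [-21, -42]
  [39, 3, 27, 35, -49, -22, 44, 30, 29, 32] -> [32, -4, 20, 28, -56, -29, 37, 23, 22, 25] -> [32, -4, 20, 28, 37, 23, 22, 25] -> [-4, 20, 22, 23, 25, 28, 32, 37] -> [4, -20, -22, -23, -25, -28, -32, -37]
  [-14, -6, -29, 3, 43, -21, 46, 46] -> [-21, -13, -36, -4, 36, -28, 39, 39] -> [-4, 36, 39, 39] -> [-4, 36, 39, 39] -> [4, -36, -39, -39]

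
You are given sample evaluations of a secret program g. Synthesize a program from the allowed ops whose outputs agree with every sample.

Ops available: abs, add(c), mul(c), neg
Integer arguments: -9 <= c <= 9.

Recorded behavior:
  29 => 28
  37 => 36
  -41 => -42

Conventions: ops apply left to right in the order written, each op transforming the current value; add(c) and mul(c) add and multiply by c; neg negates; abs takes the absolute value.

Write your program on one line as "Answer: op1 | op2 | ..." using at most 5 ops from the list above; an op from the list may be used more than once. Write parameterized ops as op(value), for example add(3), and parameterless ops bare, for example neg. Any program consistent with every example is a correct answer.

neg | add(9) | neg | add(8)

Check, running the answer program on each example:
  29 -> -29 -> -20 -> 20 -> 28
  37 -> -37 -> -28 -> 28 -> 36
  -41 -> 41 -> 50 -> -50 -> -42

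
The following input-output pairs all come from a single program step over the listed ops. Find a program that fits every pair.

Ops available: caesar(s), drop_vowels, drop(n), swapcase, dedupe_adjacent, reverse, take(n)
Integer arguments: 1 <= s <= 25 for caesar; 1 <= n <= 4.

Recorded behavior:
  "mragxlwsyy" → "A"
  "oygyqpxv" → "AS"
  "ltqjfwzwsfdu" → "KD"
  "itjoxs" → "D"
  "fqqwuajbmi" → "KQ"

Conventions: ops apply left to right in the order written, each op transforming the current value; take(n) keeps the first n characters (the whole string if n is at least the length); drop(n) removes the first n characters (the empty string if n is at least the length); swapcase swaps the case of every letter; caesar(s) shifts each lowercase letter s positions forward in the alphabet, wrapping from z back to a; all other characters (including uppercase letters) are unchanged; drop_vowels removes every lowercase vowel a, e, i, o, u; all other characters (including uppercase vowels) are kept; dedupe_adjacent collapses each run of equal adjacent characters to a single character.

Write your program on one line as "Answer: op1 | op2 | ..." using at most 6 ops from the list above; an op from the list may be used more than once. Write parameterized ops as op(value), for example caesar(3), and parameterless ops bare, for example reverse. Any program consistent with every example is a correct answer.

drop(2) | dedupe_adjacent | take(2) | drop_vowels | caesar(20) | swapcase

Check, running the answer program on each example:
  "mragxlwsyy" -> "agxlwsyy" -> "agxlwsy" -> "ag" -> "g" -> "a" -> "A"
  "oygyqpxv" -> "gyqpxv" -> "gyqpxv" -> "gy" -> "gy" -> "as" -> "AS"
  "ltqjfwzwsfdu" -> "qjfwzwsfdu" -> "qjfwzwsfdu" -> "qj" -> "qj" -> "kd" -> "KD"
  "itjoxs" -> "joxs" -> "joxs" -> "jo" -> "j" -> "d" -> "D"
  "fqqwuajbmi" -> "qwuajbmi" -> "qwuajbmi" -> "qw" -> "qw" -> "kq" -> "KQ"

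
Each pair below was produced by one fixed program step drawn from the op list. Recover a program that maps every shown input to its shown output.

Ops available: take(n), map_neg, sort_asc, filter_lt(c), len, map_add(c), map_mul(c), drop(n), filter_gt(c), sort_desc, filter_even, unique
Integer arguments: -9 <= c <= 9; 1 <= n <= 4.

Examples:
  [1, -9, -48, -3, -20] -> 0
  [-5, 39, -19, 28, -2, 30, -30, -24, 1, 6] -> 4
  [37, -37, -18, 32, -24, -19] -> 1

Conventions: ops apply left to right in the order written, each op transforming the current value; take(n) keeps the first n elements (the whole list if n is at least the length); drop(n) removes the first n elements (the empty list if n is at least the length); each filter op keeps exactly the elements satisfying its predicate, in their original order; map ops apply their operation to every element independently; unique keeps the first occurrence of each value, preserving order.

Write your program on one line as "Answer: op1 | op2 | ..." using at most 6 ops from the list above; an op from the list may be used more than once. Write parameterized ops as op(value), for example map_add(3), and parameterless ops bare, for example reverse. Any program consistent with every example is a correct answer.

map_neg | drop(3) | filter_even | filter_lt(4) | map_neg | len

Check, running the answer program on each example:
  [1, -9, -48, -3, -20] -> [-1, 9, 48, 3, 20] -> [3, 20] -> [20] -> [] -> [] -> 0
  [-5, 39, -19, 28, -2, 30, -30, -24, 1, 6] -> [5, -39, 19, -28, 2, -30, 30, 24, -1, -6] -> [-28, 2, -30, 30, 24, -1, -6] -> [-28, 2, -30, 30, 24, -6] -> [-28, 2, -30, -6] -> [28, -2, 30, 6] -> 4
  [37, -37, -18, 32, -24, -19] -> [-37, 37, 18, -32, 24, 19] -> [-32, 24, 19] -> [-32, 24] -> [-32] -> [32] -> 1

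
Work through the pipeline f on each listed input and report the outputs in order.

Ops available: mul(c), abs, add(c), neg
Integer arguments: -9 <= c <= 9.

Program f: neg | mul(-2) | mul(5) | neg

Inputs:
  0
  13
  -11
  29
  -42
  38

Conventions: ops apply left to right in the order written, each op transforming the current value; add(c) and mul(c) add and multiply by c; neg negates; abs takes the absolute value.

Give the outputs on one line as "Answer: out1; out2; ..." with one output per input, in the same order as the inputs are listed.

Execution, op by op:
  0 -> 0 -> 0 -> 0 -> 0
  13 -> -13 -> 26 -> 130 -> -130
  -11 -> 11 -> -22 -> -110 -> 110
  29 -> -29 -> 58 -> 290 -> -290
  -42 -> 42 -> -84 -> -420 -> 420
  38 -> -38 -> 76 -> 380 -> -380

0; -130; 110; -290; 420; -380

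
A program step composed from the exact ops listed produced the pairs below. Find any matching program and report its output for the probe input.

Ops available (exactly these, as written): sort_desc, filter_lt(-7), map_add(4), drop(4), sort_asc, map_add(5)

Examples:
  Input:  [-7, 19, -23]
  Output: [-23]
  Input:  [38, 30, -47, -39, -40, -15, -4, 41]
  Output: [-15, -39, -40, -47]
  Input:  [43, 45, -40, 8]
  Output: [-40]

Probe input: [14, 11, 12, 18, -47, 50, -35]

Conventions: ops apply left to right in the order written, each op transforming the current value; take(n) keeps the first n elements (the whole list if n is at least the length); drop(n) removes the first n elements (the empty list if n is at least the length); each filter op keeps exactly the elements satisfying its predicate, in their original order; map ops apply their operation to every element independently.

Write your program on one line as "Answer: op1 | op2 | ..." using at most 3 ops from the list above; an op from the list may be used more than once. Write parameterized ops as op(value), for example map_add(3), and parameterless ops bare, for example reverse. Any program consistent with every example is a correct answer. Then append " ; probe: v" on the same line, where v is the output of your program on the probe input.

sort_asc | filter_lt(-7) | sort_desc ; probe: [-35, -47]

Check, running the answer program on each example:
  [-7, 19, -23] -> [-23, -7, 19] -> [-23] -> [-23]
  [38, 30, -47, -39, -40, -15, -4, 41] -> [-47, -40, -39, -15, -4, 30, 38, 41] -> [-47, -40, -39, -15] -> [-15, -39, -40, -47]
  [43, 45, -40, 8] -> [-40, 8, 43, 45] -> [-40] -> [-40]
  probe: [14, 11, 12, 18, -47, 50, -35] -> [-47, -35, 11, 12, 14, 18, 50] -> [-47, -35] -> [-35, -47]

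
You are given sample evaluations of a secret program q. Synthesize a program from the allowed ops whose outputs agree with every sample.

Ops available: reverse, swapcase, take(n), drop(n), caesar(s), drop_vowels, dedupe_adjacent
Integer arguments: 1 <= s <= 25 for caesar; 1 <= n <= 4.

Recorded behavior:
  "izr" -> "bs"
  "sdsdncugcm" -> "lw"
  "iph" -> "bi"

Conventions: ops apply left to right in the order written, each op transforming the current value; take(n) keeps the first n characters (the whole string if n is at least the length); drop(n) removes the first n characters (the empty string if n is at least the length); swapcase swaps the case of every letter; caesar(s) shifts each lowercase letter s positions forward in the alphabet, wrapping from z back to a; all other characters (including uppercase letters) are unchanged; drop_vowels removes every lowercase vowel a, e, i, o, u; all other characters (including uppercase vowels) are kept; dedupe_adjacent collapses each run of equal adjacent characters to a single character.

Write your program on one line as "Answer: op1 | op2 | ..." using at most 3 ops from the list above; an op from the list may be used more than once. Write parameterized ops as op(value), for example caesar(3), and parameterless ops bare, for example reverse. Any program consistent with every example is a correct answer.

take(2) | caesar(19)

Check, running the answer program on each example:
  "izr" -> "iz" -> "bs"
  "sdsdncugcm" -> "sd" -> "lw"
  "iph" -> "ip" -> "bi"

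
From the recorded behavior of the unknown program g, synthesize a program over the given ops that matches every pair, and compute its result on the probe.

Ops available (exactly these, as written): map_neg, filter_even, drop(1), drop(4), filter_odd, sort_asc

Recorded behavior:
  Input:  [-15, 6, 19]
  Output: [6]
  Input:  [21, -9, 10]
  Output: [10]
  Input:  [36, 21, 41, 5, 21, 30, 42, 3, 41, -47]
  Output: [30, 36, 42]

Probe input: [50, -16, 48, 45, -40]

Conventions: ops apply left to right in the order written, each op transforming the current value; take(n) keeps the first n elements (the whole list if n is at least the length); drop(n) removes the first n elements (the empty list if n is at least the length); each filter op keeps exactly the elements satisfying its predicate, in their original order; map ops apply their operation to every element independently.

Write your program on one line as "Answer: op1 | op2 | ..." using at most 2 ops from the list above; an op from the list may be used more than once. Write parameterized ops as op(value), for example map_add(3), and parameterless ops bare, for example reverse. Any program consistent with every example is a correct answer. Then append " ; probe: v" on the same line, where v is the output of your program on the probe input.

sort_asc | filter_even ; probe: [-40, -16, 48, 50]

Check, running the answer program on each example:
  [-15, 6, 19] -> [-15, 6, 19] -> [6]
  [21, -9, 10] -> [-9, 10, 21] -> [10]
  [36, 21, 41, 5, 21, 30, 42, 3, 41, -47] -> [-47, 3, 5, 21, 21, 30, 36, 41, 41, 42] -> [30, 36, 42]
  probe: [50, -16, 48, 45, -40] -> [-40, -16, 45, 48, 50] -> [-40, -16, 48, 50]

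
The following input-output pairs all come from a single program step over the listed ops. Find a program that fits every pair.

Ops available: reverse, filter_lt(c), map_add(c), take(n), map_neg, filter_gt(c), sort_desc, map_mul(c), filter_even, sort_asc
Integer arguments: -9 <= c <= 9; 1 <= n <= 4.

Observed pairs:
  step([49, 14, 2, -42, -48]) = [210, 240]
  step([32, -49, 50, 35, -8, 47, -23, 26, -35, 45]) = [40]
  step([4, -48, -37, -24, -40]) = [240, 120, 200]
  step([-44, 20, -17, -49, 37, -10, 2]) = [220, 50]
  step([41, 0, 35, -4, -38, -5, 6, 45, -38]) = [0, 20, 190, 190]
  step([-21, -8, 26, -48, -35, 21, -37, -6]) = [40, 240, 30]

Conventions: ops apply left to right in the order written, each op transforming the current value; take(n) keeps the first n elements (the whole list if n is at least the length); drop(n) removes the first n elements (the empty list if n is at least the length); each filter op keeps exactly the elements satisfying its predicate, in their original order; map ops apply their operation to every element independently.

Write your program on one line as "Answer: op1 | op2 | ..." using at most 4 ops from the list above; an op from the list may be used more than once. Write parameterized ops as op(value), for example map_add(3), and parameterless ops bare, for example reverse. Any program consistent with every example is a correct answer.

filter_even | filter_lt(2) | map_mul(-5)

Check, running the answer program on each example:
  [49, 14, 2, -42, -48] -> [14, 2, -42, -48] -> [-42, -48] -> [210, 240]
  [32, -49, 50, 35, -8, 47, -23, 26, -35, 45] -> [32, 50, -8, 26] -> [-8] -> [40]
  [4, -48, -37, -24, -40] -> [4, -48, -24, -40] -> [-48, -24, -40] -> [240, 120, 200]
  [-44, 20, -17, -49, 37, -10, 2] -> [-44, 20, -10, 2] -> [-44, -10] -> [220, 50]
  [41, 0, 35, -4, -38, -5, 6, 45, -38] -> [0, -4, -38, 6, -38] -> [0, -4, -38, -38] -> [0, 20, 190, 190]
  [-21, -8, 26, -48, -35, 21, -37, -6] -> [-8, 26, -48, -6] -> [-8, -48, -6] -> [40, 240, 30]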